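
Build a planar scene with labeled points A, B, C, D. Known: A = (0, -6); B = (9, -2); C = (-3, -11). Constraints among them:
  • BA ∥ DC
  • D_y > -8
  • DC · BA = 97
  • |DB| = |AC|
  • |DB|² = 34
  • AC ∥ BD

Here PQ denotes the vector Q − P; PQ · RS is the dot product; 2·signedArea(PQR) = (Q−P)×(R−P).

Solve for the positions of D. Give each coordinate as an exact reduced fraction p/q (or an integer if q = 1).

D = (6, -7)

1. D_x = 6  [BA ∥ DC ∩ AC ∥ BD]
2. D_y = -7  [BA ∥ DC ∩ AC ∥ BD]
   → D = (6, -7)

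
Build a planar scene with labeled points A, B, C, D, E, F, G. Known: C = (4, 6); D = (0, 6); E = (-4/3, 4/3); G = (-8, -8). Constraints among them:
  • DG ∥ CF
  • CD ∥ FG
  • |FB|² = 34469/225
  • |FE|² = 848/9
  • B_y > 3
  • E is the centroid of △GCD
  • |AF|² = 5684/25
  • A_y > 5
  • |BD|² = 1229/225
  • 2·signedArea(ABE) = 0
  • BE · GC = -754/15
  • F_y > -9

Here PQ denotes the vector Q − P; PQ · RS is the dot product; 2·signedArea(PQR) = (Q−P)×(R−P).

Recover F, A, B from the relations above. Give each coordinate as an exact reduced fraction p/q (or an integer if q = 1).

A = (8/5, 6)
B = (2/15, 11/3)
F = (-4, -8)

1. F_x = -4  [CD ∥ FG ∩ DG ∥ CF]
2. F_y = -8  [CD ∥ FG ∩ DG ∥ CF]
   → F = (-4, -8)
3. B_x = 2/15  [line -12·x + -14·y + 794/15 = 0 ∩ |FB|² = 34469/225]
4. B_y = 11/3  [line -12·x + -14·y + 794/15 = 0 ∩ |FB|² = 34469/225]
   → B = (2/15, 11/3)
5. A_x = 8/5  [line 7/3·x + -22/15·y + 76/15 = 0 ∩ |AF|² = 5684/25]
6. A_y = 6  [line 7/3·x + -22/15·y + 76/15 = 0 ∩ |AF|² = 5684/25]
   → A = (8/5, 6)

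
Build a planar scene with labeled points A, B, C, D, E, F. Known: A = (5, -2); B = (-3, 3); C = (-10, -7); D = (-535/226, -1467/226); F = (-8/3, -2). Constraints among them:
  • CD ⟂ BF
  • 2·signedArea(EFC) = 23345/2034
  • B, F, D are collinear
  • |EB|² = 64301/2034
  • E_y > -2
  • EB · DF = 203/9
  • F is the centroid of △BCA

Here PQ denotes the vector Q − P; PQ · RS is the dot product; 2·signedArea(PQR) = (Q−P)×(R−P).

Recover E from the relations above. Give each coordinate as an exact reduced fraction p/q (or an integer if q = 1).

1. E_x = -83/678  [2·signedArea(EFC) = 23345/2034 ∩ EB · DF = 203/9]
2. E_y = -1241/678  [2·signedArea(EFC) = 23345/2034 ∩ EB · DF = 203/9]
   → E = (-83/678, -1241/678)

E = (-83/678, -1241/678)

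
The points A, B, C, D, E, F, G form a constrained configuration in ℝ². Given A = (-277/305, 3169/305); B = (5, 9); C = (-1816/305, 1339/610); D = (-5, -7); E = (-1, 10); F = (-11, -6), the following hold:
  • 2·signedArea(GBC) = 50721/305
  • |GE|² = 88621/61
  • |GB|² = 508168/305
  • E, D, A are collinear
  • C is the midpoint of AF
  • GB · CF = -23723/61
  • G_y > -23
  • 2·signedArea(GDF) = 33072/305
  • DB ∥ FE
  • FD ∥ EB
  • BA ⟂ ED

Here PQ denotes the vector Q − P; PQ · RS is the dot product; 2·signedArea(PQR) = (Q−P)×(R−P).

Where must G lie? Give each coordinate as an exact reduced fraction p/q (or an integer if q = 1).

1. G_x = -6433/305  [2·signedArea(GDF) = 33072/305 ∩ 2·signedArea(GBC) = 50721/305]
2. G_y = -6829/305  [2·signedArea(GDF) = 33072/305 ∩ 2·signedArea(GBC) = 50721/305]
   → G = (-6433/305, -6829/305)

G = (-6433/305, -6829/305)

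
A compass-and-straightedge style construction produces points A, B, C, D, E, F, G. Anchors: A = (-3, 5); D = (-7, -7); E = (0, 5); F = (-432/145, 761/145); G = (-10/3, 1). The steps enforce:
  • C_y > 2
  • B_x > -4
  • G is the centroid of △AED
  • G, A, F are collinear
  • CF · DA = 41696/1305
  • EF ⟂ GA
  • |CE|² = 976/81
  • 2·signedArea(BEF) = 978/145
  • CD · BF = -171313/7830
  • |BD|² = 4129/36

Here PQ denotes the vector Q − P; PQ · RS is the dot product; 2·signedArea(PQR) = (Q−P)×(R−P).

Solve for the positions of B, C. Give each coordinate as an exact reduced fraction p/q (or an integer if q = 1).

B = (-19/6, 3)
C = (-20/9, 7/3)

1. B_x = -19/6  [line -36/145·x + -432/145·y + 1182/145 = 0 ∩ |BD|² = 4129/36]
2. B_y = 3  [line -36/145·x + -432/145·y + 1182/145 = 0 ∩ |BD|² = 4129/36]
   → B = (-19/6, 3)
3. C_x = -20/9  [CF · DA = 41696/1305 ∩ CD · BF = -171313/7830]
4. C_y = 7/3  [CF · DA = 41696/1305 ∩ CD · BF = -171313/7830]
   → C = (-20/9, 7/3)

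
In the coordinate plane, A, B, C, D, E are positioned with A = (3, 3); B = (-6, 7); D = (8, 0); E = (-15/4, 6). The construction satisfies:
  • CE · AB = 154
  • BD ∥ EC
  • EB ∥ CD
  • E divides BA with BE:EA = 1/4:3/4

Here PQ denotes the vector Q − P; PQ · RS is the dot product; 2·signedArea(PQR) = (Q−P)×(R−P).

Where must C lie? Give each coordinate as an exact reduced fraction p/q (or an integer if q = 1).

C = (41/4, -1)

1. C_x = 41/4  [EB ∥ CD ∩ BD ∥ EC]
2. C_y = -1  [EB ∥ CD ∩ BD ∥ EC]
   → C = (41/4, -1)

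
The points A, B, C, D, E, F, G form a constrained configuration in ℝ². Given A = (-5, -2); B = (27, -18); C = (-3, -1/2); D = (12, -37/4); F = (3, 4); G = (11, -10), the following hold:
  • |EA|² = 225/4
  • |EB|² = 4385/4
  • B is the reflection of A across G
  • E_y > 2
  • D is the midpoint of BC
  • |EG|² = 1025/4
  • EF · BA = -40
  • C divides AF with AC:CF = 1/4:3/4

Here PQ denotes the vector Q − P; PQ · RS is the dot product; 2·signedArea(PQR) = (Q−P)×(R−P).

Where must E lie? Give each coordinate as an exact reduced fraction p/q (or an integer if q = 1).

E = (1, 5/2)

1. E_x = 1  [line 32·x + -16·y + 8 = 0 ∩ |EG|² = 1025/4]
2. E_y = 5/2  [line 32·x + -16·y + 8 = 0 ∩ |EG|² = 1025/4]
   → E = (1, 5/2)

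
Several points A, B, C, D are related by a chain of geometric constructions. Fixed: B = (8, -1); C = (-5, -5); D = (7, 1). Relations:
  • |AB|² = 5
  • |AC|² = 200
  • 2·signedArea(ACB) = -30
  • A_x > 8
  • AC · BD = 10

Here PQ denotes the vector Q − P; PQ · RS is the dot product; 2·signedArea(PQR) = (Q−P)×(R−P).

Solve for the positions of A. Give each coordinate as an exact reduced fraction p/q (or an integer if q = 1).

1. A_x = 9  [AC · BD = 10 ∩ 2·signedArea(ACB) = -30]
2. A_y = -3  [AC · BD = 10 ∩ 2·signedArea(ACB) = -30]
   → A = (9, -3)

A = (9, -3)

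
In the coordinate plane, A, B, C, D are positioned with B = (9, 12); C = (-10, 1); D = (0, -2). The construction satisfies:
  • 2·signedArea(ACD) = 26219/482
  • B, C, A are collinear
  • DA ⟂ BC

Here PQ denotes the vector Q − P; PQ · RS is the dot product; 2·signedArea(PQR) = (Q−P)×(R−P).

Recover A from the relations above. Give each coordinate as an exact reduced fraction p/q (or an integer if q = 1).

A = (-1837/482, 2209/482)

1. A_x = -1837/482  [B, C, A are collinear ∩ DA ⟂ BC]
2. A_y = 2209/482  [B, C, A are collinear ∩ DA ⟂ BC]
   → A = (-1837/482, 2209/482)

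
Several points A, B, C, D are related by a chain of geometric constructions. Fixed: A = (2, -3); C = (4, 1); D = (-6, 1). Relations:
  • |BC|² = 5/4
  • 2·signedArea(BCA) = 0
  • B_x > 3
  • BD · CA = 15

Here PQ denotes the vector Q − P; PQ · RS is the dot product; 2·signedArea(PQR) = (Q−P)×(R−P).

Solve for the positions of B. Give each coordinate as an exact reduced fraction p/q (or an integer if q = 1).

B = (7/2, 0)

1. B_x = 7/2  [2·signedArea(BCA) = 0 ∩ BD · CA = 15]
2. B_y = 0  [2·signedArea(BCA) = 0 ∩ BD · CA = 15]
   → B = (7/2, 0)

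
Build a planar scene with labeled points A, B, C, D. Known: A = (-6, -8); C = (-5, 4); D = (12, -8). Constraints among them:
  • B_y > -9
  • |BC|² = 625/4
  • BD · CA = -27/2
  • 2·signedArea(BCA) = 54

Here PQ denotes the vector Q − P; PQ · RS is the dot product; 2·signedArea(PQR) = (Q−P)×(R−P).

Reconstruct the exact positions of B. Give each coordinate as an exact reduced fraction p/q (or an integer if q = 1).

1. B_x = -3/2  [BD · CA = -27/2 ∩ 2·signedArea(BCA) = 54]
2. B_y = -8  [BD · CA = -27/2 ∩ 2·signedArea(BCA) = 54]
   → B = (-3/2, -8)

B = (-3/2, -8)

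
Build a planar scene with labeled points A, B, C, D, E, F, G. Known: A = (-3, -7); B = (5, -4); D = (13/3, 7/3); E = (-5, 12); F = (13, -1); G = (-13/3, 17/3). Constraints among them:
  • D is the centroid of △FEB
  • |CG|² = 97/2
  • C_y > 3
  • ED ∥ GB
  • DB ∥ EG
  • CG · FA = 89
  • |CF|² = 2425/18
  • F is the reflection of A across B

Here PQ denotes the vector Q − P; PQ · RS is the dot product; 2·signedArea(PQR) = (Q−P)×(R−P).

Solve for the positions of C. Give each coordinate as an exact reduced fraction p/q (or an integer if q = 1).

C = (13/6, 19/6)

1. C_x = 13/6  [line 16·x + 6·y + -161/3 = 0 ∩ |CF|² = 2425/18]
2. C_y = 19/6  [line 16·x + 6·y + -161/3 = 0 ∩ |CF|² = 2425/18]
   → C = (13/6, 19/6)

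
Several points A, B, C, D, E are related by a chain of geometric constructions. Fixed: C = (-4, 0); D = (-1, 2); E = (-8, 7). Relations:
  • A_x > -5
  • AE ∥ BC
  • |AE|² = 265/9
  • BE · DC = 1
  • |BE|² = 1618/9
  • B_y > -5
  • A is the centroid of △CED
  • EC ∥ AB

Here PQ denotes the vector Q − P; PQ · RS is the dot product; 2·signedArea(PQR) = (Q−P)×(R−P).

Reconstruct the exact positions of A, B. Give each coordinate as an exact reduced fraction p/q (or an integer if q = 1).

A = (-13/3, 3)
B = (-1/3, -4)

1. A_x = -13/3  [A is the centroid of △CED]
2. A_y = 3  [A is the centroid of △CED]
   → A = (-13/3, 3)
3. B_x = -1/3  [AE ∥ BC ∩ EC ∥ AB]
4. B_y = -4  [AE ∥ BC ∩ EC ∥ AB]
   → B = (-1/3, -4)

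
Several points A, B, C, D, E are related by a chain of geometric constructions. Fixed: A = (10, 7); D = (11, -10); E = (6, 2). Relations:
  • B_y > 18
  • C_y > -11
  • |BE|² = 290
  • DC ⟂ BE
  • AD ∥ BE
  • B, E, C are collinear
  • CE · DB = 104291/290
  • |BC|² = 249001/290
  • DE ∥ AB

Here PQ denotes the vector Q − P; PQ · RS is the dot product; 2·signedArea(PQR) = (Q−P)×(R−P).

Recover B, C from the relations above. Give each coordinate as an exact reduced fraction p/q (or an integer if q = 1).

1. B_x = 5  [AD ∥ BE ∩ DE ∥ AB]
2. B_y = 19  [AD ∥ BE ∩ DE ∥ AB]
   → B = (5, 19)
3. C_x = 1949/290  [B, E, C are collinear ∩ DC ⟂ BE]
4. C_y = -2973/290  [B, E, C are collinear ∩ DC ⟂ BE]
   → C = (1949/290, -2973/290)

B = (5, 19)
C = (1949/290, -2973/290)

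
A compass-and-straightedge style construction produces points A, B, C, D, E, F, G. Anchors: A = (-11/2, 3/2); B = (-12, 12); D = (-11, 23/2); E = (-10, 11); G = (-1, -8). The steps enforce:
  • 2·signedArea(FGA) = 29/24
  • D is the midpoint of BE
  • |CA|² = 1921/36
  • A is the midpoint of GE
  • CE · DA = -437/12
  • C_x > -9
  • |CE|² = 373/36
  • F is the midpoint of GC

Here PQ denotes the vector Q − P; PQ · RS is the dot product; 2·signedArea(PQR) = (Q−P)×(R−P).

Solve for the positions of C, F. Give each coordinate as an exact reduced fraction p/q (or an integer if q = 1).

1. C_x = -53/6  [line -11/2·x + 10·y + -1543/12 = 0 ∩ |CA|² = 1921/36]
2. C_y = 8  [line -11/2·x + 10·y + -1543/12 = 0 ∩ |CA|² = 1921/36]
   → C = (-53/6, 8)
3. F_x = -59/12  [F is the midpoint of GC]
4. F_y = 0  [F is the midpoint of GC]
   → F = (-59/12, 0)

C = (-53/6, 8)
F = (-59/12, 0)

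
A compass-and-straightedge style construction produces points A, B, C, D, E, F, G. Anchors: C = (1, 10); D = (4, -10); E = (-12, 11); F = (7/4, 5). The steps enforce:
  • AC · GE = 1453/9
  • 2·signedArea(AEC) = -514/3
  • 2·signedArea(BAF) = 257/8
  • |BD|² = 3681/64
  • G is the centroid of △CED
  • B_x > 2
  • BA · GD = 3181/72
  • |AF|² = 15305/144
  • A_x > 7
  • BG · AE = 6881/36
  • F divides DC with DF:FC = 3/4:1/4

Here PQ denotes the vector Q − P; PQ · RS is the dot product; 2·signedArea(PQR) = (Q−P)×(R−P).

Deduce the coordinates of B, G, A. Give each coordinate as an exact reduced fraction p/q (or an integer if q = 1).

A = (22/3, -11/3)
B = (23/8, -5/2)
G = (-7/3, 11/3)

1. G_x = -7/3  [G is the centroid of △CED]
2. G_y = 11/3  [G is the centroid of △CED]
   → G = (-7/3, 11/3)
3. A_x = 22/3  [AC · GE = 1453/9 ∩ 2·signedArea(AEC) = -514/3]
4. A_y = -11/3  [AC · GE = 1453/9 ∩ 2·signedArea(AEC) = -514/3]
   → A = (22/3, -11/3)
5. B_x = 23/8  [BA · GD = 3181/72 ∩ BG · AE = 6881/36]
6. B_y = -5/2  [BA · GD = 3181/72 ∩ BG · AE = 6881/36]
   → B = (23/8, -5/2)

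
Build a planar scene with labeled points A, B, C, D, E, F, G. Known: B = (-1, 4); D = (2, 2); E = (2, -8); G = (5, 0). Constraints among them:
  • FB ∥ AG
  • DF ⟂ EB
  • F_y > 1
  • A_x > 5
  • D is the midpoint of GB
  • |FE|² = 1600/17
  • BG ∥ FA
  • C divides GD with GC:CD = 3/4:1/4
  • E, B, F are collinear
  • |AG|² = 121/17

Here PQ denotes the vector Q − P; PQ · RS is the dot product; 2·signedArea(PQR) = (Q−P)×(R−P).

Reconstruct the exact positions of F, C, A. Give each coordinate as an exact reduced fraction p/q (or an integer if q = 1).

A = (96/17, -44/17)
C = (11/4, 3/2)
F = (-6/17, 24/17)

1. F_x = -6/17  [E, B, F are collinear ∩ DF ⟂ EB]
2. F_y = 24/17  [E, B, F are collinear ∩ DF ⟂ EB]
   → F = (-6/17, 24/17)
3. C_x = 11/4  [C divides GD with GC:CD = 3/4:1/4]
4. C_y = 3/2  [C divides GD with GC:CD = 3/4:1/4]
   → C = (11/4, 3/2)
5. A_x = 96/17  [FB ∥ AG ∩ BG ∥ FA]
6. A_y = -44/17  [FB ∥ AG ∩ BG ∥ FA]
   → A = (96/17, -44/17)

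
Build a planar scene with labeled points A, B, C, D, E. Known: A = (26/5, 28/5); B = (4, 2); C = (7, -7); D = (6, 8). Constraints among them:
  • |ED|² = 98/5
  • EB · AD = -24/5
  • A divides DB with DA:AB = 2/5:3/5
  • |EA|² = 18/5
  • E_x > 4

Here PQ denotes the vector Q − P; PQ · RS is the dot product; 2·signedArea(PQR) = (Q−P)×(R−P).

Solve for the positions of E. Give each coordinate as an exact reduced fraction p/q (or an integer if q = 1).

E = (23/5, 19/5)

1. E_x = 23/5  [line -4/5·x + -12/5·y + 64/5 = 0 ∩ |EA|² = 18/5]
2. E_y = 19/5  [line -4/5·x + -12/5·y + 64/5 = 0 ∩ |EA|² = 18/5]
   → E = (23/5, 19/5)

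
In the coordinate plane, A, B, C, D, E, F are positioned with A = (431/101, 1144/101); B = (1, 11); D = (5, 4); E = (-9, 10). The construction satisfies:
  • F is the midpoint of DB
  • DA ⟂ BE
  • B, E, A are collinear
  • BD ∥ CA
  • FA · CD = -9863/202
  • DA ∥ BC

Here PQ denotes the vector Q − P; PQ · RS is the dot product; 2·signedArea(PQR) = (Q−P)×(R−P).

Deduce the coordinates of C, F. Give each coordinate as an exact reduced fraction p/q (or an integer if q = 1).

1. C_x = 27/101  [BD ∥ CA ∩ DA ∥ BC]
2. C_y = 1851/101  [BD ∥ CA ∩ DA ∥ BC]
   → C = (27/101, 1851/101)
3. F_x = 3  [F is the midpoint of DB]
4. F_y = 15/2  [F is the midpoint of DB]
   → F = (3, 15/2)

C = (27/101, 1851/101)
F = (3, 15/2)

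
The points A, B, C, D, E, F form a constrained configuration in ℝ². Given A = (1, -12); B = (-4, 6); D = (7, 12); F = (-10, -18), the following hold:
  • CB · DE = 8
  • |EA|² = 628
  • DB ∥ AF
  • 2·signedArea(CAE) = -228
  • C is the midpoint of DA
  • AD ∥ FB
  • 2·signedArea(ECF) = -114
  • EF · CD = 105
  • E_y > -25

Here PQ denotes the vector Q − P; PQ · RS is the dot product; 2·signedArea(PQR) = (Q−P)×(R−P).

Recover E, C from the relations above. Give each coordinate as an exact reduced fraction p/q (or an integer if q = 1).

1. C_x = 4  [C is the midpoint of DA]
2. C_y = 0  [C is the midpoint of DA]
   → C = (4, 0)
3. E_x = -21  [EF · CD = 105 ∩ CB · DE = 8]
4. E_y = -24  [EF · CD = 105 ∩ CB · DE = 8]
   → E = (-21, -24)

C = (4, 0)
E = (-21, -24)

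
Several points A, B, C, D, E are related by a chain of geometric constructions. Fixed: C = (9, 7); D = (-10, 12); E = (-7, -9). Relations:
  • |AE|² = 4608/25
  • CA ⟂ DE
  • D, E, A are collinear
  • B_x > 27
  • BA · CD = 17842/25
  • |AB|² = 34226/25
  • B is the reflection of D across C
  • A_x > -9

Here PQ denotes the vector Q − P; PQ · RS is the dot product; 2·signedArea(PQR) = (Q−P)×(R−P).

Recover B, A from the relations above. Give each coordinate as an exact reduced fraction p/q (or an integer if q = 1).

1. B_x = 28  [B is the reflection of D across C]
2. B_y = 2  [B is the reflection of D across C]
   → B = (28, 2)
3. A_x = -223/25  [D, E, A are collinear ∩ CA ⟂ DE]
4. A_y = 111/25  [D, E, A are collinear ∩ CA ⟂ DE]
   → A = (-223/25, 111/25)

A = (-223/25, 111/25)
B = (28, 2)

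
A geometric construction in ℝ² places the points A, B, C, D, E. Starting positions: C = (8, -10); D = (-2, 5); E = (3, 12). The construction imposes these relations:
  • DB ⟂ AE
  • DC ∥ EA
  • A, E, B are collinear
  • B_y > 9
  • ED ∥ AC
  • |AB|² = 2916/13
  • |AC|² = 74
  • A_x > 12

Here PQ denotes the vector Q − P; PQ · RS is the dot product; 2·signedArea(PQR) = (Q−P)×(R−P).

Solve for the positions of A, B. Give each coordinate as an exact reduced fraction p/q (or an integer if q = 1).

A = (13, -3)
B = (61/13, 123/13)

1. A_x = 13  [ED ∥ AC ∩ DC ∥ EA]
2. A_y = -3  [ED ∥ AC ∩ DC ∥ EA]
   → A = (13, -3)
3. B_x = 61/13  [A, E, B are collinear ∩ DB ⟂ AE]
4. B_y = 123/13  [A, E, B are collinear ∩ DB ⟂ AE]
   → B = (61/13, 123/13)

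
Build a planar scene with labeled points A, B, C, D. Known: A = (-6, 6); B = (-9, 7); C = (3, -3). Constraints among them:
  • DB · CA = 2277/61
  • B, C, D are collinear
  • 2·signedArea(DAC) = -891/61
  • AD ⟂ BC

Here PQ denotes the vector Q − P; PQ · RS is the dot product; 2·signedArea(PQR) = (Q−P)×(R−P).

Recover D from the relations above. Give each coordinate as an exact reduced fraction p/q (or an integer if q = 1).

D = (-411/61, 312/61)

1. D_x = -411/61  [B, C, D are collinear ∩ AD ⟂ BC]
2. D_y = 312/61  [B, C, D are collinear ∩ AD ⟂ BC]
   → D = (-411/61, 312/61)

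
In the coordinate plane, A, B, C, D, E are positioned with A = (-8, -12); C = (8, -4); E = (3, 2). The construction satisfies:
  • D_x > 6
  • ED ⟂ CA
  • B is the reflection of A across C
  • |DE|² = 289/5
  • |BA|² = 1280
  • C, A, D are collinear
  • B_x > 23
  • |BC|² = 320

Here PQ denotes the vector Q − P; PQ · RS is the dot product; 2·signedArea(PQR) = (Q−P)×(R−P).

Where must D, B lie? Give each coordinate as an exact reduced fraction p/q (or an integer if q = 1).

1. D_x = 32/5  [C, A, D are collinear ∩ ED ⟂ CA]
2. D_y = -24/5  [C, A, D are collinear ∩ ED ⟂ CA]
   → D = (32/5, -24/5)
3. B_x = 24  [B is the reflection of A across C]
4. B_y = 4  [B is the reflection of A across C]
   → B = (24, 4)

B = (24, 4)
D = (32/5, -24/5)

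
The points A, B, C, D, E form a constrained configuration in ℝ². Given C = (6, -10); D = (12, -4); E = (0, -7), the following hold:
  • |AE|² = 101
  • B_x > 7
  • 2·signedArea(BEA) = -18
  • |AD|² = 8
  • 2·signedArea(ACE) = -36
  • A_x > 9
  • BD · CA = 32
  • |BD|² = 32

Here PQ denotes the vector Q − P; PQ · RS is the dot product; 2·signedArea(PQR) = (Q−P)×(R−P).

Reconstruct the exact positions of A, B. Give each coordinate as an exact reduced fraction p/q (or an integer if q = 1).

1. A_x = 10  [line -3·x + -6·y + -6 = 0 ∩ |AE|² = 101]
2. A_y = -6  [line -3·x + -6·y + -6 = 0 ∩ |AE|² = 101]
   → A = (10, -6)
3. B_x = 8  [2·signedArea(BEA) = -18 ∩ BD · CA = 32]
4. B_y = -8  [2·signedArea(BEA) = -18 ∩ BD · CA = 32]
   → B = (8, -8)

A = (10, -6)
B = (8, -8)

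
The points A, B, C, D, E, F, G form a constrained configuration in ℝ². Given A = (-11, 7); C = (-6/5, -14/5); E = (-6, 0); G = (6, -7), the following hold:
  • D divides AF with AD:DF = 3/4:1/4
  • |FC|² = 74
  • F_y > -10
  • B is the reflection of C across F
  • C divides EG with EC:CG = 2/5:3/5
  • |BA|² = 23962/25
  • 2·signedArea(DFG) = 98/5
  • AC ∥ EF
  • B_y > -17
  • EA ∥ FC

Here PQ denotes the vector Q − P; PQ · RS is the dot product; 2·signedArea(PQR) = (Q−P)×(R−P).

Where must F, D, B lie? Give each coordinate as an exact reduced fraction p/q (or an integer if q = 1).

B = (44/5, -84/5)
D = (1/10, -28/5)
F = (19/5, -49/5)

1. F_x = 19/5  [EA ∥ FC ∩ AC ∥ EF]
2. F_y = -49/5  [EA ∥ FC ∩ AC ∥ EF]
   → F = (19/5, -49/5)
3. D_x = 1/10  [D divides AF with AD:DF = 3/4:1/4]
4. D_y = -28/5  [D divides AF with AD:DF = 3/4:1/4]
   → D = (1/10, -28/5)
5. B_x = 44/5  [B is the reflection of C across F]
6. B_y = -84/5  [B is the reflection of C across F]
   → B = (44/5, -84/5)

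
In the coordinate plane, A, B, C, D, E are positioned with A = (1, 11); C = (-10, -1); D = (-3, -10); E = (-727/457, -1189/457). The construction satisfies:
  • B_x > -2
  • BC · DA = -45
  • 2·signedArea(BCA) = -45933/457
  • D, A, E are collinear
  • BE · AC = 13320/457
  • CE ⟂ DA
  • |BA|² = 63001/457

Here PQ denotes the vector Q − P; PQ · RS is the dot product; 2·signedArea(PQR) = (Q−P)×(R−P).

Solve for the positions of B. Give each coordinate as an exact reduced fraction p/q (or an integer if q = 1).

B = (-547/457, -244/457)

1. B_x = -547/457  [BE · AC = 13320/457 ∩ 2·signedArea(BCA) = -45933/457]
2. B_y = -244/457  [BE · AC = 13320/457 ∩ 2·signedArea(BCA) = -45933/457]
   → B = (-547/457, -244/457)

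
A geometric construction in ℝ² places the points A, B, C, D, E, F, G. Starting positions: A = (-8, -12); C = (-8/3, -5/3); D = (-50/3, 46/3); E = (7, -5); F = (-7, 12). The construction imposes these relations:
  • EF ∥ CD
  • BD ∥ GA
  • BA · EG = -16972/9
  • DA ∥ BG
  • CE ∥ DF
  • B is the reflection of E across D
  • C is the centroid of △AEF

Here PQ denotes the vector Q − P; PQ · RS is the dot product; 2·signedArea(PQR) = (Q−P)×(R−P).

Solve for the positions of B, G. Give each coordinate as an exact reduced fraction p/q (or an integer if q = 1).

1. B_x = -121/3  [B is the reflection of E across D]
2. B_y = 107/3  [B is the reflection of E across D]
   → B = (-121/3, 107/3)
3. G_x = -95/3  [BD ∥ GA ∩ DA ∥ BG]
4. G_y = 25/3  [BD ∥ GA ∩ DA ∥ BG]
   → G = (-95/3, 25/3)

B = (-121/3, 107/3)
G = (-95/3, 25/3)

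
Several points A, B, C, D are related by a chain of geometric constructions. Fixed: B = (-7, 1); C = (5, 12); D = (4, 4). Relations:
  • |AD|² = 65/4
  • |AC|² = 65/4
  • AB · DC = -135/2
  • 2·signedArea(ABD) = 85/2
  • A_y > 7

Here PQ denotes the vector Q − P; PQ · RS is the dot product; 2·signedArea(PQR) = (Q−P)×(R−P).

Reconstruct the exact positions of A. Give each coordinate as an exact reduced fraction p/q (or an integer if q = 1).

1. A_x = 9/2  [AB · DC = -135/2 ∩ 2·signedArea(ABD) = 85/2]
2. A_y = 8  [AB · DC = -135/2 ∩ 2·signedArea(ABD) = 85/2]
   → A = (9/2, 8)

A = (9/2, 8)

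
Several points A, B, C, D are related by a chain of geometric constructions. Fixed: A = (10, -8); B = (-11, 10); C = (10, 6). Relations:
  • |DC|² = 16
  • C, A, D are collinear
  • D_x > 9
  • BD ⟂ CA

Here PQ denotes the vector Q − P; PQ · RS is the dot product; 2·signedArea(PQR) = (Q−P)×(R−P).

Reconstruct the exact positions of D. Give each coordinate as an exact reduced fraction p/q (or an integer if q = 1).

D = (10, 10)

1. D_x = 10  [C, A, D are collinear ∩ BD ⟂ CA]
2. D_y = 10  [C, A, D are collinear ∩ BD ⟂ CA]
   → D = (10, 10)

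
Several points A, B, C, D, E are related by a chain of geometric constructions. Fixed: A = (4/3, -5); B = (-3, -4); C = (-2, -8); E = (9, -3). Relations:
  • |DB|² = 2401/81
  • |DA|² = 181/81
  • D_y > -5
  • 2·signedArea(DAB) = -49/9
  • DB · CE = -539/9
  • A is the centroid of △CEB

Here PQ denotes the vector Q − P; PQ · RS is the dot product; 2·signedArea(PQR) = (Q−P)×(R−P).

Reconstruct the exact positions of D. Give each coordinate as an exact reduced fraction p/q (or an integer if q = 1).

D = (22/9, -4)

1. D_x = 22/9  [2·signedArea(DAB) = -49/9 ∩ DB · CE = -539/9]
2. D_y = -4  [2·signedArea(DAB) = -49/9 ∩ DB · CE = -539/9]
   → D = (22/9, -4)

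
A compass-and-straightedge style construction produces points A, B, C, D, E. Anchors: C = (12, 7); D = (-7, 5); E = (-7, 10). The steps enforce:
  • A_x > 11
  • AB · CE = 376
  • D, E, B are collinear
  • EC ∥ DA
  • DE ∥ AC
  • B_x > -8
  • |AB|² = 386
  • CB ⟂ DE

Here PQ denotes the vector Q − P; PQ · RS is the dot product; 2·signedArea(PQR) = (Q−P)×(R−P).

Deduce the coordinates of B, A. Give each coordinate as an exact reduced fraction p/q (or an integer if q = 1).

A = (12, 2)
B = (-7, 7)

1. B_x = -7  [D, E, B are collinear ∩ CB ⟂ DE]
2. B_y = 7  [D, E, B are collinear ∩ CB ⟂ DE]
   → B = (-7, 7)
3. A_x = 12  [DE ∥ AC ∩ EC ∥ DA]
4. A_y = 2  [DE ∥ AC ∩ EC ∥ DA]
   → A = (12, 2)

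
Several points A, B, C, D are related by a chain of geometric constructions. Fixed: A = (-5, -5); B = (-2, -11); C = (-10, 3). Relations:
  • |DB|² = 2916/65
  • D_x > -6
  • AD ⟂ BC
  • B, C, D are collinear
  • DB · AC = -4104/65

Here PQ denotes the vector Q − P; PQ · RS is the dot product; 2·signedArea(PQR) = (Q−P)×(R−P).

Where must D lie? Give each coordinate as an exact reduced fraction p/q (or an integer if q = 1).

D = (-346/65, -337/65)

1. D_x = -346/65  [B, C, D are collinear ∩ AD ⟂ BC]
2. D_y = -337/65  [B, C, D are collinear ∩ AD ⟂ BC]
   → D = (-346/65, -337/65)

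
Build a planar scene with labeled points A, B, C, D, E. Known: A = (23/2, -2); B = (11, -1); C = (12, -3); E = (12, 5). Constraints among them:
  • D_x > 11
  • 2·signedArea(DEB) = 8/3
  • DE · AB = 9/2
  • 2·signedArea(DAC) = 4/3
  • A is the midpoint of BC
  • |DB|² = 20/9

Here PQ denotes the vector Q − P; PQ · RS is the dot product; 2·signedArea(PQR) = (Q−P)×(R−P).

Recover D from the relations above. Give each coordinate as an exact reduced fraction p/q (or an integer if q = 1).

1. D_x = 35/3  [2·signedArea(DAC) = 4/3 ∩ 2·signedArea(DEB) = 8/3]
2. D_y = 1/3  [2·signedArea(DAC) = 4/3 ∩ 2·signedArea(DEB) = 8/3]
   → D = (35/3, 1/3)

D = (35/3, 1/3)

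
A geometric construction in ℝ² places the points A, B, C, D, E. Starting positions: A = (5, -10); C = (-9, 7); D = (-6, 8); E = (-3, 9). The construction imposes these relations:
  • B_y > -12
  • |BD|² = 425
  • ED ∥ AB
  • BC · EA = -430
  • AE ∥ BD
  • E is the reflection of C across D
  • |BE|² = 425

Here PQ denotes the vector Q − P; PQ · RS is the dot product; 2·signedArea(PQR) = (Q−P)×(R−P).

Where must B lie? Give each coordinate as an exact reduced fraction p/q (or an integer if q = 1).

B = (2, -11)

1. B_x = 2  [AE ∥ BD ∩ ED ∥ AB]
2. B_y = -11  [AE ∥ BD ∩ ED ∥ AB]
   → B = (2, -11)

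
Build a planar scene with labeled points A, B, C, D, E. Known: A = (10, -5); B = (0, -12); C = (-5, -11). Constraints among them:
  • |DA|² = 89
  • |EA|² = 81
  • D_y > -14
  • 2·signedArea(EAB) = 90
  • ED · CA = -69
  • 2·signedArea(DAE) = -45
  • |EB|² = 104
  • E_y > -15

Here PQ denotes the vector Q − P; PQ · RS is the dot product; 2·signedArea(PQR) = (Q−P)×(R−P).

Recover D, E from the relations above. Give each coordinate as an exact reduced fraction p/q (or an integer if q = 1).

D = (5, -13)
E = (10, -14)

1. E_x = 10  [line 7·x + -10·y + -210 = 0 ∩ |EB|² = 104]
2. E_y = -14  [line 7·x + -10·y + -210 = 0 ∩ |EB|² = 104]
   → E = (10, -14)
3. D_x = 5  [2·signedArea(DAE) = -45 ∩ ED · CA = -69]
4. D_y = -13  [2·signedArea(DAE) = -45 ∩ ED · CA = -69]
   → D = (5, -13)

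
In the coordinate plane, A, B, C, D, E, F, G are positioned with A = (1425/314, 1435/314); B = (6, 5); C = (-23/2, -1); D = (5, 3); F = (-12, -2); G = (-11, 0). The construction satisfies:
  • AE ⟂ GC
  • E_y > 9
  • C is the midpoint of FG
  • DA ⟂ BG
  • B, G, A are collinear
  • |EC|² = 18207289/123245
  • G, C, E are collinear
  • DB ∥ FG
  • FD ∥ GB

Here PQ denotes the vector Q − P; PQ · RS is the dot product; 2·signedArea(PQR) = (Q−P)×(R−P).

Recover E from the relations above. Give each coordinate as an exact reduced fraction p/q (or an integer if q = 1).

E = (-9521/1570, 7749/785)

1. E_x = -9521/1570  [G, C, E are collinear ∩ AE ⟂ GC]
2. E_y = 7749/785  [G, C, E are collinear ∩ AE ⟂ GC]
   → E = (-9521/1570, 7749/785)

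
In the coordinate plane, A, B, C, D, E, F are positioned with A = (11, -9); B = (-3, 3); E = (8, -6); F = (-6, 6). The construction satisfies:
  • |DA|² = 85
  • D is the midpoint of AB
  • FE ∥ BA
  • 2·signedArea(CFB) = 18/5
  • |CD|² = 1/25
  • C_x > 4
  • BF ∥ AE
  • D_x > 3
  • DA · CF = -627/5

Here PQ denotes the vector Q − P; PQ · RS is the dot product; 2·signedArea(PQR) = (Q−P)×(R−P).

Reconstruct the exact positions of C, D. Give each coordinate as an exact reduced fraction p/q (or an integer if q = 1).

1. D_x = 4  [D is the midpoint of AB]
2. D_y = -3  [D is the midpoint of AB]
   → D = (4, -3)
3. C_x = 21/5  [2·signedArea(CFB) = 18/5 ∩ DA · CF = -627/5]
4. C_y = -3  [2·signedArea(CFB) = 18/5 ∩ DA · CF = -627/5]
   → C = (21/5, -3)

C = (21/5, -3)
D = (4, -3)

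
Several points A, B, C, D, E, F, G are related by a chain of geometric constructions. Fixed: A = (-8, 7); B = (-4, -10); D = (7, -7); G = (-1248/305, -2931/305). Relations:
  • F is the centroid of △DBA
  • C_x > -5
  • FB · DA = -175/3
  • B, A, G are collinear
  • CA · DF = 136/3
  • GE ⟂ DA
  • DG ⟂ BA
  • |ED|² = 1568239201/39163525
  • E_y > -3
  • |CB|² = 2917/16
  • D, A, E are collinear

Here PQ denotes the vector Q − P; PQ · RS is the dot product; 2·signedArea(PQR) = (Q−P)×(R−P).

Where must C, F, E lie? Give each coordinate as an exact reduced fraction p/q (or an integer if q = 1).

1. F_x = -5/3  [F is the centroid of △DBA]
2. F_y = -10/3  [F is the centroid of △DBA]
   → F = (-5/3, -10/3)
3. E_x = 60964/25681  [D, A, E are collinear ∩ GE ⟂ DA]
4. E_y = -344421/128405  [D, A, E are collinear ∩ GE ⟂ DA]
   → E = (60964/25681, -344421/128405)
5. C_x = -17/4  [line 26/3·x + -11/3·y + 149/3 = 0 ∩ |CB|² = 2917/16]
6. C_y = 7/2  [line 26/3·x + -11/3·y + 149/3 = 0 ∩ |CB|² = 2917/16]
   → C = (-17/4, 7/2)

C = (-17/4, 7/2)
E = (60964/25681, -344421/128405)
F = (-5/3, -10/3)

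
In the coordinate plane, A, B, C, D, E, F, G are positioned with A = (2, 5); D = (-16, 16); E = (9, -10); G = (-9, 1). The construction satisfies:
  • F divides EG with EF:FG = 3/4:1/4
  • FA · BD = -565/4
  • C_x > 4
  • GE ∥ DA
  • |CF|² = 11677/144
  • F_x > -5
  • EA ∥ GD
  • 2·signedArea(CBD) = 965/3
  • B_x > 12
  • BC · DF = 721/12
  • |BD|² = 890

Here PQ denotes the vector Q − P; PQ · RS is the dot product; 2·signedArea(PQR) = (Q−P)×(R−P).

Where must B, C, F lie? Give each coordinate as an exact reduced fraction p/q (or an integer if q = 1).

1. F_x = -9/2  [F divides EG with EF:FG = 3/4:1/4]
2. F_y = -7/4  [F divides EG with EF:FG = 3/4:1/4]
   → F = (-9/2, -7/4)
3. B_x = 13  [line -13/2·x + -27/4·y + 581/4 = 0 ∩ |BD|² = 890]
4. B_y = 9  [line -13/2·x + -27/4·y + 581/4 = 0 ∩ |BD|² = 890]
   → B = (13, 9)
5. C_x = 13/3  [BC · DF = 721/12 ∩ 2·signedArea(CBD) = 965/3]
6. C_y = 0  [BC · DF = 721/12 ∩ 2·signedArea(CBD) = 965/3]
   → C = (13/3, 0)

B = (13, 9)
C = (13/3, 0)
F = (-9/2, -7/4)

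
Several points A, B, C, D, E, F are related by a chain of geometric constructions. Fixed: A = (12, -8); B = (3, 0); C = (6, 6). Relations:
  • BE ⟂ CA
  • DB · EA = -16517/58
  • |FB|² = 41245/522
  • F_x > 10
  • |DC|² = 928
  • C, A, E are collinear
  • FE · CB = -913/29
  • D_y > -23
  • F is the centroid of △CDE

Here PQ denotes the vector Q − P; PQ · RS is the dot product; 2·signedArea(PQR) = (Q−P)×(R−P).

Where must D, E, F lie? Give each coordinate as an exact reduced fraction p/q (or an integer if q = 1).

D = (18, -22)
E = (447/58, 117/58)
F = (613/58, -811/174)

1. E_x = 447/58  [C, A, E are collinear ∩ BE ⟂ CA]
2. E_y = 117/58  [C, A, E are collinear ∩ BE ⟂ CA]
   → E = (447/58, 117/58)
3. F_x = 613/58  [line 3·x + 6·y + -217/58 = 0 ∩ |FB|² = 41245/522]
4. F_y = -811/174  [line 3·x + 6·y + -217/58 = 0 ∩ |FB|² = 41245/522]
   → F = (613/58, -811/174)
5. D_x = 18  [DB · EA = -16517/58 ∩ F is the centroid of △CDE]
6. D_y = -22  [DB · EA = -16517/58 ∩ F is the centroid of △CDE]
   → D = (18, -22)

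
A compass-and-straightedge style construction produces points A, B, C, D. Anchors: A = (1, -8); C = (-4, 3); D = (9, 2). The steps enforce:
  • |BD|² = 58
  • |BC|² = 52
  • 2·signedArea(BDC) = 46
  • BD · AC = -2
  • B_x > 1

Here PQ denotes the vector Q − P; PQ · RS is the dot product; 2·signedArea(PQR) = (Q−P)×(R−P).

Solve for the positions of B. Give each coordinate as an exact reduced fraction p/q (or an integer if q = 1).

1. B_x = 2  [2·signedArea(BDC) = 46 ∩ BD · AC = -2]
2. B_y = -1  [2·signedArea(BDC) = 46 ∩ BD · AC = -2]
   → B = (2, -1)

B = (2, -1)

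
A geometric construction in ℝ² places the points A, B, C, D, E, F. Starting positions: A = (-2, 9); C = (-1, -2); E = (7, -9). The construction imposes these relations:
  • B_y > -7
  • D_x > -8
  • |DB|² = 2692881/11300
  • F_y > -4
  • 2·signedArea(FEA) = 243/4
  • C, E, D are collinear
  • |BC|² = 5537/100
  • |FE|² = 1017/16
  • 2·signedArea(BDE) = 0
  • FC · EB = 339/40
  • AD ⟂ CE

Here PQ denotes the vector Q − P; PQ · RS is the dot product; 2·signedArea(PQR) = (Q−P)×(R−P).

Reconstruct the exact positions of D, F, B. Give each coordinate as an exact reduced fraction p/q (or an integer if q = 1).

B = (23/5, -69/10)
D = (-793/113, 369/113)
F = (1, -15/4)

1. D_x = -793/113  [C, E, D are collinear ∩ AD ⟂ CE]
2. D_y = 369/113  [C, E, D are collinear ∩ AD ⟂ CE]
   → D = (-793/113, 369/113)
3. F_x = 1  [line -18·x + -9·y + -63/4 = 0 ∩ |FE|² = 1017/16]
4. F_y = -15/4  [line -18·x + -9·y + -63/4 = 0 ∩ |FE|² = 1017/16]
   → F = (1, -15/4)
5. B_x = 23/5  [FC · EB = 339/40 ∩ 2·signedArea(BDE) = 0]
6. B_y = -69/10  [FC · EB = 339/40 ∩ 2·signedArea(BDE) = 0]
   → B = (23/5, -69/10)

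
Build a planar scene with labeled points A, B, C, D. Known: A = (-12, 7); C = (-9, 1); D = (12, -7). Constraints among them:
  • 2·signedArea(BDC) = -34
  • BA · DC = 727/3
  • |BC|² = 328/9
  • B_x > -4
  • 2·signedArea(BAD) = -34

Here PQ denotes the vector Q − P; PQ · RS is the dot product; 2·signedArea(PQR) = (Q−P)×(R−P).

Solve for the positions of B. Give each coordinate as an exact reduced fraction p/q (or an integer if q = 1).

1. B_x = -3  [2·signedArea(BAD) = -34 ∩ BA · DC = 727/3]
2. B_y = 1/3  [2·signedArea(BAD) = -34 ∩ BA · DC = 727/3]
   → B = (-3, 1/3)

B = (-3, 1/3)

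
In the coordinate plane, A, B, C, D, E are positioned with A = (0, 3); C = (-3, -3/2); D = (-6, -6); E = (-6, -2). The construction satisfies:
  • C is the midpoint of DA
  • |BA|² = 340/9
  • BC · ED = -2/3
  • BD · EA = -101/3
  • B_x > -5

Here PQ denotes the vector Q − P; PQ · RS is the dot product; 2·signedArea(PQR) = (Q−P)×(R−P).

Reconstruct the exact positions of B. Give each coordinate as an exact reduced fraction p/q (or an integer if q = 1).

1. B_x = -4  [BC · ED = -2/3 ∩ BD · EA = -101/3]
2. B_y = -5/3  [BC · ED = -2/3 ∩ BD · EA = -101/3]
   → B = (-4, -5/3)

B = (-4, -5/3)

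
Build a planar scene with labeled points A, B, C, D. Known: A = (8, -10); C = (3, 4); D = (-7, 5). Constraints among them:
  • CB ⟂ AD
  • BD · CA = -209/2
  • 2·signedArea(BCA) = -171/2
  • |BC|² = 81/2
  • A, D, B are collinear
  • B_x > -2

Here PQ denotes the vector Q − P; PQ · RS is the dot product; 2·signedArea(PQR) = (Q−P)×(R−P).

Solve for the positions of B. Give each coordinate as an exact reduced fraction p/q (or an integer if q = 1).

1. B_x = -3/2  [A, D, B are collinear ∩ CB ⟂ AD]
2. B_y = -1/2  [A, D, B are collinear ∩ CB ⟂ AD]
   → B = (-3/2, -1/2)

B = (-3/2, -1/2)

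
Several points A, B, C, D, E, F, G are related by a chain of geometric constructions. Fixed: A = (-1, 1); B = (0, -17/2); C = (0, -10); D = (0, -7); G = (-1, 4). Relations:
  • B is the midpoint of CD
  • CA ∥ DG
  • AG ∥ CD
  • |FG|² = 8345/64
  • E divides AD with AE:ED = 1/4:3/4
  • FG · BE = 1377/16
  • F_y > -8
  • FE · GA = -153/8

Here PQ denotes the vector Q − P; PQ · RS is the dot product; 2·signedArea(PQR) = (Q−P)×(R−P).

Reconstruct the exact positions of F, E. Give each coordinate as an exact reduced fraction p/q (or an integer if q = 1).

1. E_x = -3/4  [E divides AD with AE:ED = 1/4:3/4]
2. E_y = -1  [E divides AD with AE:ED = 1/4:3/4]
   → E = (-3/4, -1)
3. F_x = 0  [FE · GA = -153/8 ∩ FG · BE = 1377/16]
4. F_y = -59/8  [FE · GA = -153/8 ∩ FG · BE = 1377/16]
   → F = (0, -59/8)

E = (-3/4, -1)
F = (0, -59/8)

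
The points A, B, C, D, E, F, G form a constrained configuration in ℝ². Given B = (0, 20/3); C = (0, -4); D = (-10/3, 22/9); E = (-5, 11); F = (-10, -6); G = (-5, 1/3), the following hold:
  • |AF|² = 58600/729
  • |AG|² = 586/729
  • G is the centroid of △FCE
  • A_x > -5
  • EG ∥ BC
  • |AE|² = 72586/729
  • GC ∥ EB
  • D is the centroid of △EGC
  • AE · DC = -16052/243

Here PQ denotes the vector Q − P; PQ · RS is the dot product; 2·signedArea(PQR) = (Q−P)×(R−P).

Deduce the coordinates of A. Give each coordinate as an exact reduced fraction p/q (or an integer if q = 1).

A = (-40/9, 28/27)

1. A_x = -40/9  [line -10/3·x + 58/9·y + -5224/243 = 0 ∩ |AG|² = 586/729]
2. A_y = 28/27  [line -10/3·x + 58/9·y + -5224/243 = 0 ∩ |AG|² = 586/729]
   → A = (-40/9, 28/27)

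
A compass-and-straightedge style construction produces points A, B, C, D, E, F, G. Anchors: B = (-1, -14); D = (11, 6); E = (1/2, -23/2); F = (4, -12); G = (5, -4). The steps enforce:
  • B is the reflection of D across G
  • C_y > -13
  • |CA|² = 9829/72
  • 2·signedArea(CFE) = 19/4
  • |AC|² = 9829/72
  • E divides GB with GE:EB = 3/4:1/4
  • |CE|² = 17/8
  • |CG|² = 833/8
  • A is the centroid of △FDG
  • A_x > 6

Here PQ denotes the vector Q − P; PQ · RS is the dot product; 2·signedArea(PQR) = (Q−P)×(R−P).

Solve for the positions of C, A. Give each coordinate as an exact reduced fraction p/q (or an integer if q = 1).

A = (20/3, -10/3)
C = (-1/4, -51/4)

1. C_x = -1/4  [line -1/2·x + -7/2·y + -179/4 = 0 ∩ |CG|² = 833/8]
2. C_y = -51/4  [line -1/2·x + -7/2·y + -179/4 = 0 ∩ |CG|² = 833/8]
   → C = (-1/4, -51/4)
3. A_x = 20/3  [A is the centroid of △FDG]
4. A_y = -10/3  [A is the centroid of △FDG]
   → A = (20/3, -10/3)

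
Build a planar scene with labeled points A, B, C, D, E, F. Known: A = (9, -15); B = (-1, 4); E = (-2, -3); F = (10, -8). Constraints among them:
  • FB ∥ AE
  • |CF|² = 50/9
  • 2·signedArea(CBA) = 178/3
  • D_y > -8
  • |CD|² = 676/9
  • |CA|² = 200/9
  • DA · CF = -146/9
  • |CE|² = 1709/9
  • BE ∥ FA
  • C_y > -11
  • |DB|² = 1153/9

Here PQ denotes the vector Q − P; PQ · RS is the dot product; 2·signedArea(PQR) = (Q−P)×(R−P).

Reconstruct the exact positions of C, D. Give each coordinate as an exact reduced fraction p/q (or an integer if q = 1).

1. C_x = 29/3  [line 19·x + 10·y + -241/3 = 0 ∩ |CA|² = 200/9]
2. C_y = -31/3  [line 19·x + 10·y + -241/3 = 0 ∩ |CA|² = 200/9]
   → C = (29/3, -31/3)
3. D_x = 5/3  [line -1/3·x + -7/3·y + -142/9 = 0 ∩ |CD|² = 676/9]
4. D_y = -7  [line -1/3·x + -7/3·y + -142/9 = 0 ∩ |CD|² = 676/9]
   → D = (5/3, -7)

C = (29/3, -31/3)
D = (5/3, -7)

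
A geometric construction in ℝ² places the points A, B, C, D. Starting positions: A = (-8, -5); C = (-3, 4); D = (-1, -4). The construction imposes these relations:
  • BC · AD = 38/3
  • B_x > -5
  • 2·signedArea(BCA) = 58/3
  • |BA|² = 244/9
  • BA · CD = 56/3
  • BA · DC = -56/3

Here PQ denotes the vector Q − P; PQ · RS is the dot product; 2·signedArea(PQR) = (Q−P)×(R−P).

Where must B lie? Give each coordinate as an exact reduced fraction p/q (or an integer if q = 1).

B = (-4, -5/3)

1. B_x = -4  [BA · CD = 56/3 ∩ 2·signedArea(BCA) = 58/3]
2. B_y = -5/3  [BA · CD = 56/3 ∩ 2·signedArea(BCA) = 58/3]
   → B = (-4, -5/3)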